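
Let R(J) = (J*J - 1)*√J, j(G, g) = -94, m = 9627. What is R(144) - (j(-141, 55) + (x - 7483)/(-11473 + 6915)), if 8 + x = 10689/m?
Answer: 1820373476726/7313311 ≈ 2.4891e+5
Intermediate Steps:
x = -22109/3209 (x = -8 + 10689/9627 = -8 + 10689*(1/9627) = -8 + 3563/3209 = -22109/3209 ≈ -6.8897)
R(J) = √J*(-1 + J²) (R(J) = (J² - 1)*√J = (-1 + J²)*√J = √J*(-1 + J²))
R(144) - (j(-141, 55) + (x - 7483)/(-11473 + 6915)) = √144*(-1 + 144²) - (-94 + (-22109/3209 - 7483)/(-11473 + 6915)) = 12*(-1 + 20736) - (-94 - 24035056/3209/(-4558)) = 12*20735 - (-94 - 24035056/3209*(-1/4558)) = 248820 - (-94 + 12017528/7313311) = 248820 - 1*(-675433706/7313311) = 248820 + 675433706/7313311 = 1820373476726/7313311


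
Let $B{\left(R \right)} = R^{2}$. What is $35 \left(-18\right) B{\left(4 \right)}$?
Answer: $-10080$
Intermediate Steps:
$35 \left(-18\right) B{\left(4 \right)} = 35 \left(-18\right) 4^{2} = \left(-630\right) 16 = -10080$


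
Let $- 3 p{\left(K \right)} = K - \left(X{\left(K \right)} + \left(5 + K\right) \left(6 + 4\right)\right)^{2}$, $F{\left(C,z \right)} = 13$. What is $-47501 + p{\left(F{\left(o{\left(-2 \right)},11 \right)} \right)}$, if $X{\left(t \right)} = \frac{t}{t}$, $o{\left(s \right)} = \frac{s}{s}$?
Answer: $-36585$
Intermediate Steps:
$o{\left(s \right)} = 1$
$X{\left(t \right)} = 1$
$p{\left(K \right)} = - \frac{K}{3} + \frac{\left(51 + 10 K\right)^{2}}{3}$ ($p{\left(K \right)} = - \frac{K - \left(1 + \left(5 + K\right) \left(6 + 4\right)\right)^{2}}{3} = - \frac{K - \left(1 + \left(5 + K\right) 10\right)^{2}}{3} = - \frac{K - \left(1 + \left(50 + 10 K\right)\right)^{2}}{3} = - \frac{K - \left(51 + 10 K\right)^{2}}{3} = - \frac{K}{3} + \frac{\left(51 + 10 K\right)^{2}}{3}$)
$-47501 + p{\left(F{\left(o{\left(-2 \right)},11 \right)} \right)} = -47501 + \left(\left(- \frac{1}{3}\right) 13 + \frac{\left(51 + 10 \cdot 13\right)^{2}}{3}\right) = -47501 - \left(\frac{13}{3} - \frac{\left(51 + 130\right)^{2}}{3}\right) = -47501 - \left(\frac{13}{3} - \frac{181^{2}}{3}\right) = -47501 + \left(- \frac{13}{3} + \frac{1}{3} \cdot 32761\right) = -47501 + \left(- \frac{13}{3} + \frac{32761}{3}\right) = -47501 + 10916 = -36585$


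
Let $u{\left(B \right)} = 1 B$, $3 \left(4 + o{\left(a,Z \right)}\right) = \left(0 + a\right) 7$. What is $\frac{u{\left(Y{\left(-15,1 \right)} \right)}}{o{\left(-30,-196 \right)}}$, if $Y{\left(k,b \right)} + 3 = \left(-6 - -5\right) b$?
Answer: $\frac{2}{37} \approx 0.054054$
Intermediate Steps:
$Y{\left(k,b \right)} = -3 - b$ ($Y{\left(k,b \right)} = -3 + \left(-6 - -5\right) b = -3 + \left(-6 + 5\right) b = -3 - b$)
$o{\left(a,Z \right)} = -4 + \frac{7 a}{3}$ ($o{\left(a,Z \right)} = -4 + \frac{\left(0 + a\right) 7}{3} = -4 + \frac{a 7}{3} = -4 + \frac{7 a}{3}$)
$u{\left(B \right)} = B$
$\frac{u{\left(Y{\left(-15,1 \right)} \right)}}{o{\left(-30,-196 \right)}} = \frac{-3 - 1}{-4 + \frac{7}{3} \left(-30\right)} = \frac{-3 - 1}{-4 - 70} = - \frac{4}{-74} = \left(-4\right) \left(- \frac{1}{74}\right) = \frac{2}{37}$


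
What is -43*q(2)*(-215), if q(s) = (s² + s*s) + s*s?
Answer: 110940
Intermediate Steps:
q(s) = 3*s² (q(s) = (s² + s²) + s² = 2*s² + s² = 3*s²)
-43*q(2)*(-215) = -129*2²*(-215) = -129*4*(-215) = -43*12*(-215) = -516*(-215) = 110940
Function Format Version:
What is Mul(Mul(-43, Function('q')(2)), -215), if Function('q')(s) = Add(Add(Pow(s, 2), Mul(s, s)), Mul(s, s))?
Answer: 110940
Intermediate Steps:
Function('q')(s) = Mul(3, Pow(s, 2)) (Function('q')(s) = Add(Add(Pow(s, 2), Pow(s, 2)), Pow(s, 2)) = Add(Mul(2, Pow(s, 2)), Pow(s, 2)) = Mul(3, Pow(s, 2)))
Mul(Mul(-43, Function('q')(2)), -215) = Mul(Mul(-43, Mul(3, Pow(2, 2))), -215) = Mul(Mul(-43, Mul(3, 4)), -215) = Mul(Mul(-43, 12), -215) = Mul(-516, -215) = 110940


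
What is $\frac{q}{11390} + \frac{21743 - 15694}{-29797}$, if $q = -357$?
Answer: $- \frac{4678567}{19963990} \approx -0.23435$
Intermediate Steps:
$\frac{q}{11390} + \frac{21743 - 15694}{-29797} = - \frac{357}{11390} + \frac{21743 - 15694}{-29797} = \left(-357\right) \frac{1}{11390} + \left(21743 - 15694\right) \left(- \frac{1}{29797}\right) = - \frac{21}{670} + 6049 \left(- \frac{1}{29797}\right) = - \frac{21}{670} - \frac{6049}{29797} = - \frac{4678567}{19963990}$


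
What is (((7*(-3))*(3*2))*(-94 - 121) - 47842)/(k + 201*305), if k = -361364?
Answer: 20752/300059 ≈ 0.069160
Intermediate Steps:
(((7*(-3))*(3*2))*(-94 - 121) - 47842)/(k + 201*305) = (((7*(-3))*(3*2))*(-94 - 121) - 47842)/(-361364 + 201*305) = (-21*6*(-215) - 47842)/(-361364 + 61305) = (-126*(-215) - 47842)/(-300059) = (27090 - 47842)*(-1/300059) = -20752*(-1/300059) = 20752/300059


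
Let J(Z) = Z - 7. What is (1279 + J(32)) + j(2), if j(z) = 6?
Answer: 1310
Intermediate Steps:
J(Z) = -7 + Z
(1279 + J(32)) + j(2) = (1279 + (-7 + 32)) + 6 = (1279 + 25) + 6 = 1304 + 6 = 1310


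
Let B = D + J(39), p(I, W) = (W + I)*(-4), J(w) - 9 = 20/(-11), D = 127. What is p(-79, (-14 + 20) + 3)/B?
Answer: 770/369 ≈ 2.0867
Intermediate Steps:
J(w) = 79/11 (J(w) = 9 + 20/(-11) = 9 + 20*(-1/11) = 9 - 20/11 = 79/11)
p(I, W) = -4*I - 4*W (p(I, W) = (I + W)*(-4) = -4*I - 4*W)
B = 1476/11 (B = 127 + 79/11 = 1476/11 ≈ 134.18)
p(-79, (-14 + 20) + 3)/B = (-4*(-79) - 4*((-14 + 20) + 3))/(1476/11) = (316 - 4*(6 + 3))*(11/1476) = (316 - 4*9)*(11/1476) = (316 - 36)*(11/1476) = 280*(11/1476) = 770/369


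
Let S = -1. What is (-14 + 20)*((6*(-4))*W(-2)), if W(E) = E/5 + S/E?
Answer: -72/5 ≈ -14.400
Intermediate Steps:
W(E) = -1/E + E/5 (W(E) = E/5 - 1/E = -1/E + E/5)
(-14 + 20)*((6*(-4))*W(-2)) = (-14 + 20)*((6*(-4))*(-1/(-2) + (1/5)*(-2))) = 6*(-24*(-1*(-1/2) - 2/5)) = 6*(-24*(1/2 - 2/5)) = 6*(-24*1/10) = 6*(-12/5) = -72/5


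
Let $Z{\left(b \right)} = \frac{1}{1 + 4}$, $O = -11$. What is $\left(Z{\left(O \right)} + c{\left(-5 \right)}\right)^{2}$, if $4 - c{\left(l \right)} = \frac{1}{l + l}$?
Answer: $\frac{1849}{100} \approx 18.49$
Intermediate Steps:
$Z{\left(b \right)} = \frac{1}{5}$
$c{\left(l \right)} = 4 - \frac{1}{2 l}$ ($c{\left(l \right)} = 4 - \frac{1}{l + l} = 4 - \frac{1}{2 l}$)
$\left(Z{\left(O \right)} + c{\left(-5 \right)}\right)^{2} = \left(\frac{1}{5} + \left(4 - \frac{1}{2 \left(-5\right)}\right)\right)^{2} = \left(\frac{1}{5} + \left(4 - - \frac{1}{10}\right)\right)^{2} = \left(\frac{1}{5} + \left(4 + \frac{1}{10}\right)\right)^{2} = \left(\frac{1}{5} + \frac{41}{10}\right)^{2} = \left(\frac{43}{10}\right)^{2} = \frac{1849}{100}$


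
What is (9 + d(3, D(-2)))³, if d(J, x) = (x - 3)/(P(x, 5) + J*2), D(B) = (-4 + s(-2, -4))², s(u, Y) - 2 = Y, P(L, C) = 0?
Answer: 24389/8 ≈ 3048.6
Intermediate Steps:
s(u, Y) = 2 + Y
D(B) = 36 (D(B) = (-4 + (2 - 4))² = (-4 - 2)² = (-6)² = 36)
d(J, x) = (-3 + x)/(2*J) (d(J, x) = (x - 3)/(0 + J*2) = (-3 + x)/(0 + 2*J) = (-3 + x)/((2*J)) = (-3 + x)*(1/(2*J)) = (-3 + x)/(2*J))
(9 + d(3, D(-2)))³ = (9 + (½)*(-3 + 36)/3)³ = (9 + (½)*(⅓)*33)³ = (9 + 11/2)³ = (29/2)³ = 24389/8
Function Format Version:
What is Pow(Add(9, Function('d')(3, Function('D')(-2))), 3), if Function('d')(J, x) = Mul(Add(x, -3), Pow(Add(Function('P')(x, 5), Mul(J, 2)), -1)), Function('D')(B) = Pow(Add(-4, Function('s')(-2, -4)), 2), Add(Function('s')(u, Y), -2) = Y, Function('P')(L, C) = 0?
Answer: Rational(24389, 8) ≈ 3048.6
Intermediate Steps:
Function('s')(u, Y) = Add(2, Y)
Function('D')(B) = 36 (Function('D')(B) = Pow(Add(-4, Add(2, -4)), 2) = Pow(Add(-4, -2), 2) = Pow(-6, 2) = 36)
Function('d')(J, x) = Mul(Rational(1, 2), Pow(J, -1), Add(-3, x)) (Function('d')(J, x) = Mul(Add(x, -3), Pow(Add(0, Mul(J, 2)), -1)) = Mul(Add(-3, x), Pow(Add(0, Mul(2, J)), -1)) = Mul(Add(-3, x), Pow(Mul(2, J), -1)) = Mul(Add(-3, x), Mul(Rational(1, 2), Pow(J, -1))) = Mul(Rational(1, 2), Pow(J, -1), Add(-3, x)))
Pow(Add(9, Function('d')(3, Function('D')(-2))), 3) = Pow(Add(9, Mul(Rational(1, 2), Pow(3, -1), Add(-3, 36))), 3) = Pow(Add(9, Mul(Rational(1, 2), Rational(1, 3), 33)), 3) = Pow(Add(9, Rational(11, 2)), 3) = Pow(Rational(29, 2), 3) = Rational(24389, 8)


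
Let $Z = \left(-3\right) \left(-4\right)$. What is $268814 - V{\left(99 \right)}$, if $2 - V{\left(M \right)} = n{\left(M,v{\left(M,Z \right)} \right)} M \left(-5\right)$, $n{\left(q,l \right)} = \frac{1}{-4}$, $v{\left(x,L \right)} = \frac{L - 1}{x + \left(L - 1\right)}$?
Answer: $\frac{1075743}{4} \approx 2.6894 \cdot 10^{5}$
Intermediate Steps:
$Z = 12$
$v{\left(x,L \right)} = \frac{-1 + L}{-1 + L + x}$ ($v{\left(x,L \right)} = \frac{-1 + L}{x + \left(-1 + L\right)} = \frac{-1 + L}{-1 + L + x}$)
$n{\left(q,l \right)} = - \frac{1}{4}$
$V{\left(M \right)} = 2 - \frac{5 M}{4}$ ($V{\left(M \right)} = 2 - - \frac{M}{4} \left(-5\right) = 2 - \frac{5 M}{4}$)
$268814 - V{\left(99 \right)} = 268814 - \left(2 - \frac{495}{4}\right) = 268814 - - \frac{487}{4} = 268814 + \frac{487}{4} = \frac{1075743}{4}$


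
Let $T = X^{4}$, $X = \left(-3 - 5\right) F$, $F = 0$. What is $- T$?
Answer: $0$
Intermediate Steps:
$X = 0$ ($X = \left(-3 - 5\right) 0 = \left(-8\right) 0 = 0$)
$T = 0$ ($T = 0^{4} = 0$)
$- T = \left(-1\right) 0 = 0$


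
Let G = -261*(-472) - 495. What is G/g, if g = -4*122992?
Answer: -122697/491968 ≈ -0.24940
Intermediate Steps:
g = -491968
G = 122697 (G = 123192 - 495 = 122697)
G/g = 122697/(-491968) = 122697*(-1/491968) = -122697/491968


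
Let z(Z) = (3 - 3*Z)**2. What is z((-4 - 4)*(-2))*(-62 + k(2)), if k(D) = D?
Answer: -121500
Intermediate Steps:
z((-4 - 4)*(-2))*(-62 + k(2)) = (9*(-1 + (-4 - 4)*(-2))**2)*(-62 + 2) = (9*(-1 - 8*(-2))**2)*(-60) = (9*(-1 + 16)**2)*(-60) = (9*15**2)*(-60) = (9*225)*(-60) = 2025*(-60) = -121500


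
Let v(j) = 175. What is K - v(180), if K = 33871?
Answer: 33696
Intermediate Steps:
K - v(180) = 33871 - 1*175 = 33871 - 175 = 33696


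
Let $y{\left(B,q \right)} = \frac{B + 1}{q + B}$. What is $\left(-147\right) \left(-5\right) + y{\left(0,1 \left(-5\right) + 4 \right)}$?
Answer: $734$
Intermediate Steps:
$y{\left(B,q \right)} = \frac{1 + B}{B + q}$
$\left(-147\right) \left(-5\right) + y{\left(0,1 \left(-5\right) + 4 \right)} = \left(-147\right) \left(-5\right) + \frac{1 + 0}{0 + \left(1 \left(-5\right) + 4\right)} = 735 + \frac{1}{0 + \left(-5 + 4\right)} 1 = 735 + \frac{1}{0 - 1} \cdot 1 = 735 + \frac{1}{-1} \cdot 1 = 735 - 1 = 734$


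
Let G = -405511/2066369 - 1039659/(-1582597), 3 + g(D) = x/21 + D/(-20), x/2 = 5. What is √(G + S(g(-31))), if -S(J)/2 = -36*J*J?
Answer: 3*√400231244662855355619190942882/228916056620510 ≈ 8.2909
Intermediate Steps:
x = 10 (x = 2*5 = 10)
g(D) = -53/21 - D/20 (g(D) = -3 + (10/21 + D/(-20)) = -3 + (10*(1/21) + D*(-1/20)) = -3 + (10/21 - D/20) = -53/21 - D/20)
G = 1506558636104/3270229380293 (G = -405511*1/2066369 - 1039659*(-1/1582597) = -405511/2066369 + 1039659/1582597 = 1506558636104/3270229380293 ≈ 0.46069)
S(J) = 72*J² (S(J) = -(-72)*J*J = -(-72)*J² = 72*J²)
√(G + S(g(-31))) = √(1506558636104/3270229380293 + 72*(-53/21 - 1/20*(-31))²) = √(1506558636104/3270229380293 + 72*(-53/21 + 31/20)²) = √(1506558636104/3270229380293 + 72*(-409/420)²) = √(1506558636104/3270229380293 + 72*(167281/176400)) = √(1506558636104/3270229380293 + 167281/2450) = √(550738309623248133/8012061981717850) = 3*√400231244662855355619190942882/228916056620510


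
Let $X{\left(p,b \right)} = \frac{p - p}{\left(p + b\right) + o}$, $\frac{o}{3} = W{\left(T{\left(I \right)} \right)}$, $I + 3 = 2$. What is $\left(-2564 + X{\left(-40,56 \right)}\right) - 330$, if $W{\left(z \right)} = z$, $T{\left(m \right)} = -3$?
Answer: $-2894$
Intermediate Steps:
$I = -1$ ($I = -3 + 2 = -1$)
$o = -9$ ($o = 3 \left(-3\right) = -9$)
$X{\left(p,b \right)} = 0$ ($X{\left(p,b \right)} = \frac{p - p}{\left(p + b\right) - 9} = \frac{0}{\left(b + p\right) - 9} = \frac{0}{-9 + b + p} = 0$)
$\left(-2564 + X{\left(-40,56 \right)}\right) - 330 = \left(-2564 + 0\right) - 330 = -2564 - 330 = -2894$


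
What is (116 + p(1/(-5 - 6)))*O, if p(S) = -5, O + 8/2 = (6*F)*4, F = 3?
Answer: 7548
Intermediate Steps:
O = 68 (O = -4 + (6*3)*4 = -4 + 18*4 = -4 + 72 = 68)
(116 + p(1/(-5 - 6)))*O = (116 - 5)*68 = 111*68 = 7548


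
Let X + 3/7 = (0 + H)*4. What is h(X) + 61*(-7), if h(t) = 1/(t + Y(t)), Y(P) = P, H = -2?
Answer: -50393/118 ≈ -427.06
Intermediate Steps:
X = -59/7 (X = -3/7 + (0 - 2)*4 = -3/7 - 2*4 = -3/7 - 8 = -59/7 ≈ -8.4286)
h(t) = 1/(2*t) (h(t) = 1/(t + t) = 1/(2*t))
h(X) + 61*(-7) = 1/(2*(-59/7)) + 61*(-7) = (1/2)*(-7/59) - 427 = -7/118 - 427 = -50393/118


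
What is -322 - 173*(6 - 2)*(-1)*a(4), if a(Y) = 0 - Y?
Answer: -3090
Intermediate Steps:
a(Y) = -Y
-322 - 173*(6 - 2)*(-1)*a(4) = -322 - 173*(6 - 2)*(-1)*(-1*4) = -322 - 173*4*(-1)*(-4) = -322 - (-692)*(-4) = -322 - 173*16 = -322 - 2768 = -3090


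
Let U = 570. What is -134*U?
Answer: -76380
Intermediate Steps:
-134*U = -134*570 = -76380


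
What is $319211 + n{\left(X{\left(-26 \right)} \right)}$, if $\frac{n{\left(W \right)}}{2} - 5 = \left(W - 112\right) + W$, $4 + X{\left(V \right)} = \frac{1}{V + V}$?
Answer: $\frac{4146752}{13} \approx 3.1898 \cdot 10^{5}$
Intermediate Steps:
$X{\left(V \right)} = -4 + \frac{1}{2 V}$ ($X{\left(V \right)} = -4 + \frac{1}{V + V} = -4 + \frac{1}{2 V}$)
$n{\left(W \right)} = -214 + 4 W$ ($n{\left(W \right)} = 10 + 2 \left(\left(W - 112\right) + W\right) = 10 + 2 \left(\left(-112 + W\right) + W\right) = 10 + 2 \left(-112 + 2 W\right) = 10 + \left(-224 + 4 W\right) = -214 + 4 W$)
$319211 + n{\left(X{\left(-26 \right)} \right)} = 319211 - \left(214 - 4 \left(-4 + \frac{1}{2 \left(-26\right)}\right)\right) = 319211 - \left(214 - 4 \left(-4 + \frac{1}{2} \left(- \frac{1}{26}\right)\right)\right) = 319211 - \left(214 - 4 \left(-4 - \frac{1}{52}\right)\right) = 319211 + \left(-214 + 4 \left(- \frac{209}{52}\right)\right) = 319211 - \frac{2991}{13} = \frac{4146752}{13}$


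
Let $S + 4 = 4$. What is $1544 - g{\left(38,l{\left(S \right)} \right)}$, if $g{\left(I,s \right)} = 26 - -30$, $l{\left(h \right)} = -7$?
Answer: $1488$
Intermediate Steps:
$S = 0$ ($S = -4 + 4 = 0$)
$g{\left(I,s \right)} = 56$ ($g{\left(I,s \right)} = 26 + 30 = 56$)
$1544 - g{\left(38,l{\left(S \right)} \right)} = 1544 - 56 = 1488$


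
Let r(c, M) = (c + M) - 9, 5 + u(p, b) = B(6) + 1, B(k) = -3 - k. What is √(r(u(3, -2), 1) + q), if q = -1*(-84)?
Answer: 3*√7 ≈ 7.9373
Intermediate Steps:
u(p, b) = -13 (u(p, b) = -5 + ((-3 - 1*6) + 1) = -5 + ((-3 - 6) + 1) = -5 + (-9 + 1) = -5 - 8 = -13)
r(c, M) = -9 + M + c (r(c, M) = (M + c) - 9 = -9 + M + c)
q = 84
√(r(u(3, -2), 1) + q) = √((-9 + 1 - 13) + 84) = √(-21 + 84) = √63 = 3*√7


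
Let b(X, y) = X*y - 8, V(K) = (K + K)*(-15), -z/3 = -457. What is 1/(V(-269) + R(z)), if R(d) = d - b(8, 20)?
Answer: 1/9289 ≈ 0.00010765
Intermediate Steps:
z = 1371 (z = -3*(-457) = 1371)
V(K) = -30*K (V(K) = (2*K)*(-15) = -30*K)
b(X, y) = -8 + X*y
R(d) = -152 + d (R(d) = d - (-8 + 8*20) = d - (-8 + 160) = d - 1*152 = d - 152 = -152 + d)
1/(V(-269) + R(z)) = 1/(-30*(-269) + (-152 + 1371)) = 1/(8070 + 1219) = 1/9289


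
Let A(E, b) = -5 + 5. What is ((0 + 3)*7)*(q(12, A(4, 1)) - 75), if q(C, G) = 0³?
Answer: -1575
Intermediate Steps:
A(E, b) = 0
q(C, G) = 0
((0 + 3)*7)*(q(12, A(4, 1)) - 75) = ((0 + 3)*7)*(0 - 75) = (3*7)*(-75) = 21*(-75) = -1575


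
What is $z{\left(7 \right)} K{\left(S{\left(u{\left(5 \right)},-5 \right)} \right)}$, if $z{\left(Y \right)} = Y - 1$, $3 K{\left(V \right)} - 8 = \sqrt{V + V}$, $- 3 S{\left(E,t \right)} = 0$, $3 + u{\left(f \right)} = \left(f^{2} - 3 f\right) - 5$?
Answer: $16$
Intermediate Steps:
$u{\left(f \right)} = -8 + f^{2} - 3 f$ ($u{\left(f \right)} = -3 - \left(5 - f^{2} + 3 f\right) = -8 + f^{2} - 3 f$)
$S{\left(E,t \right)} = 0$ ($S{\left(E,t \right)} = \left(- \frac{1}{3}\right) 0 = 0$)
$K{\left(V \right)} = \frac{8}{3} + \frac{\sqrt{2} \sqrt{V}}{3}$ ($K{\left(V \right)} = \frac{8}{3} + \frac{\sqrt{V + V}}{3} = \frac{8}{3} + \frac{\sqrt{2 V}}{3} = \frac{8}{3} + \frac{\sqrt{2} \sqrt{V}}{3}$)
$z{\left(Y \right)} = -1 + Y$
$z{\left(7 \right)} K{\left(S{\left(u{\left(5 \right)},-5 \right)} \right)} = \left(-1 + 7\right) \left(\frac{8}{3} + \frac{\sqrt{2} \sqrt{0}}{3}\right) = 6 \left(\frac{8}{3} + \frac{1}{3} \sqrt{2} \cdot 0\right) = 6 \left(\frac{8}{3} + 0\right) = 6 \cdot \frac{8}{3} = 16$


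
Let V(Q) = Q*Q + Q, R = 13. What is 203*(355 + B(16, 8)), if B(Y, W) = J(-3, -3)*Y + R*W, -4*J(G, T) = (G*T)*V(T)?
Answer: 49329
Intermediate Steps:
V(Q) = Q + Q² (V(Q) = Q² + Q = Q + Q²)
J(G, T) = -G*T²*(1 + T)/4 (J(G, T) = -G*T*T*(1 + T)/4 = -G*T²*(1 + T)/4)
B(Y, W) = 13*W - 27*Y/2 (B(Y, W) = (-¼*(-3)*(-3)²*(1 - 3))*Y + 13*W = (-¼*(-3)*9*(-2))*Y + 13*W = -27*Y/2 + 13*W = 13*W - 27*Y/2)
203*(355 + B(16, 8)) = 203*(355 + (13*8 - 27/2*16)) = 203*(355 + (104 - 216)) = 203*(355 - 112) = 203*243 = 49329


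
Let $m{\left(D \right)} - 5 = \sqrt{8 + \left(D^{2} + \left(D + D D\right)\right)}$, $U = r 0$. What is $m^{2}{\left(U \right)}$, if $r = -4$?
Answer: $33 + 20 \sqrt{2} \approx 61.284$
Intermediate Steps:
$U = 0$ ($U = \left(-4\right) 0 = 0$)
$m{\left(D \right)} = 5 + \sqrt{8 + D + 2 D^{2}}$ ($m{\left(D \right)} = 5 + \sqrt{8 + \left(D^{2} + \left(D + D D\right)\right)} = 5 + \sqrt{8 + \left(D^{2} + \left(D + D^{2}\right)\right)} = 5 + \sqrt{8 + \left(D + 2 D^{2}\right)} = 5 + \sqrt{8 + D + 2 D^{2}}$)
$m^{2}{\left(U \right)} = \left(5 + \sqrt{8 + 0 + 2 \cdot 0^{2}}\right)^{2} = \left(5 + \sqrt{8 + 0 + 2 \cdot 0}\right)^{2} = \left(5 + \sqrt{8 + 0 + 0}\right)^{2} = \left(5 + \sqrt{8}\right)^{2} = \left(5 + 2 \sqrt{2}\right)^{2}$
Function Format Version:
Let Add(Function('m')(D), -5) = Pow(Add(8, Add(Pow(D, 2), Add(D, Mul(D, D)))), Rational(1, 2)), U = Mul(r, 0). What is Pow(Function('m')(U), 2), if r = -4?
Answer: Add(33, Mul(20, Pow(2, Rational(1, 2)))) ≈ 61.284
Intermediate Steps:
U = 0 (U = Mul(-4, 0) = 0)
Function('m')(D) = Add(5, Pow(Add(8, D, Mul(2, Pow(D, 2))), Rational(1, 2))) (Function('m')(D) = Add(5, Pow(Add(8, Add(Pow(D, 2), Add(D, Mul(D, D)))), Rational(1, 2))) = Add(5, Pow(Add(8, Add(Pow(D, 2), Add(D, Pow(D, 2)))), Rational(1, 2))) = Add(5, Pow(Add(8, Add(D, Mul(2, Pow(D, 2)))), Rational(1, 2))) = Add(5, Pow(Add(8, D, Mul(2, Pow(D, 2))), Rational(1, 2))))
Pow(Function('m')(U), 2) = Pow(Add(5, Pow(Add(8, 0, Mul(2, Pow(0, 2))), Rational(1, 2))), 2) = Pow(Add(5, Pow(Add(8, 0, Mul(2, 0)), Rational(1, 2))), 2) = Pow(Add(5, Pow(Add(8, 0, 0), Rational(1, 2))), 2) = Pow(Add(5, Pow(8, Rational(1, 2))), 2) = Pow(Add(5, Mul(2, Pow(2, Rational(1, 2)))), 2)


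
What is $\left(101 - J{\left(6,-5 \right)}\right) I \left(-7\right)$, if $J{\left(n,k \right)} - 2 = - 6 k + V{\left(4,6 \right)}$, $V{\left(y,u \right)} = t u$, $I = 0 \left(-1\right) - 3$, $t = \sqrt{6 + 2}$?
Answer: $1449 - 252 \sqrt{2} \approx 1092.6$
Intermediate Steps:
$t = 2 \sqrt{2}$ ($t = \sqrt{8} = 2 \sqrt{2} \approx 2.8284$)
$I = -3$ ($I = 0 - 3 = -3$)
$V{\left(y,u \right)} = 2 u \sqrt{2}$ ($V{\left(y,u \right)} = 2 \sqrt{2} u = 2 u \sqrt{2}$)
$J{\left(n,k \right)} = 2 - 6 k + 12 \sqrt{2}$ ($J{\left(n,k \right)} = 2 - \left(- 12 \sqrt{2} + 6 k\right) = 2 - 6 k + 12 \sqrt{2}$)
$\left(101 - J{\left(6,-5 \right)}\right) I \left(-7\right) = \left(101 - \left(2 - -30 + 12 \sqrt{2}\right)\right) \left(\left(-3\right) \left(-7\right)\right) = \left(101 - \left(2 + 30 + 12 \sqrt{2}\right)\right) 21 = \left(101 - \left(32 + 12 \sqrt{2}\right)\right) 21 = \left(69 - 12 \sqrt{2}\right) 21 = 1449 - 252 \sqrt{2}$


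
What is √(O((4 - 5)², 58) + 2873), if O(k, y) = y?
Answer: √2931 ≈ 54.139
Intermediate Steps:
√(O((4 - 5)², 58) + 2873) = √(58 + 2873) = √2931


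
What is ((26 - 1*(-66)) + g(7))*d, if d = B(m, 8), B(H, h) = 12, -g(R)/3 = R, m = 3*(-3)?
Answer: 852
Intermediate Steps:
m = -9
g(R) = -3*R
d = 12
((26 - 1*(-66)) + g(7))*d = ((26 - 1*(-66)) - 3*7)*12 = ((26 + 66) - 21)*12 = (92 - 21)*12 = 71*12 = 852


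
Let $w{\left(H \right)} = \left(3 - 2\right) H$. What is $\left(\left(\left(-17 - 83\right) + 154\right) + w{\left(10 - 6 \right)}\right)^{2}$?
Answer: $3364$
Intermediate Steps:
$w{\left(H \right)} = H$ ($w{\left(H \right)} = 1 H = H$)
$\left(\left(\left(-17 - 83\right) + 154\right) + w{\left(10 - 6 \right)}\right)^{2} = \left(\left(\left(-17 - 83\right) + 154\right) + \left(10 - 6\right)\right)^{2} = \left(\left(-100 + 154\right) + \left(10 - 6\right)\right)^{2} = \left(54 + 4\right)^{2} = 58^{2} = 3364$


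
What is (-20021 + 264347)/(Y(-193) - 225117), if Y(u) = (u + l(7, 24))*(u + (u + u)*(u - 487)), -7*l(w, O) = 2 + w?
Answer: -570094/119428713 ≈ -0.0047735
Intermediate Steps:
l(w, O) = -2/7 - w/7 (l(w, O) = -(2 + w)/7 = -2/7 - w/7)
Y(u) = (-9/7 + u)*(u + 2*u*(-487 + u)) (Y(u) = (u + (-2/7 - ⅐*7))*(u + (u + u)*(u - 487)) = (u + (-2/7 - 1))*(u + (2*u)*(-487 + u)) = (u - 9/7)*(u + 2*u*(-487 + u)) = (-9/7 + u)*(u + 2*u*(-487 + u)))
(-20021 + 264347)/(Y(-193) - 225117) = (-20021 + 264347)/((⅐)*(-193)*(8757 - 6829*(-193) + 14*(-193)²) - 225117) = 244326/((⅐)*(-193)*(8757 + 1317997 + 14*37249) - 225117) = 244326/((⅐)*(-193)*(8757 + 1317997 + 521486) - 225117) = 244326/((⅐)*(-193)*1848240 - 225117) = 244326/(-356710320/7 - 225117) = 244326/(-358286139/7) = 244326*(-7/358286139) = -570094/119428713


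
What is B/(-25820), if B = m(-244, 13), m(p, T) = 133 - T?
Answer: -6/1291 ≈ -0.0046476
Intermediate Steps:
B = 120 (B = 133 - 1*13 = 133 - 13 = 120)
B/(-25820) = 120/(-25820) = 120*(-1/25820) = -6/1291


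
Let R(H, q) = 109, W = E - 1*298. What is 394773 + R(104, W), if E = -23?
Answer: 394882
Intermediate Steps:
W = -321 (W = -23 - 1*298 = -23 - 298 = -321)
394773 + R(104, W) = 394773 + 109 = 394882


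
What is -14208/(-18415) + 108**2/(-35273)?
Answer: 286366224/649552295 ≈ 0.44087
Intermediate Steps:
-14208/(-18415) + 108**2/(-35273) = -14208*(-1/18415) + 11664*(-1/35273) = 14208/18415 - 11664/35273 = 286366224/649552295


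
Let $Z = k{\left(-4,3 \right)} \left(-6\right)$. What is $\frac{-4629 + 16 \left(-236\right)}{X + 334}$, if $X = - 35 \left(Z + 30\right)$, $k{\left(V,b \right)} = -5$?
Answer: $\frac{8405}{1766} \approx 4.7593$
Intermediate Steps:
$Z = 30$ ($Z = \left(-5\right) \left(-6\right) = 30$)
$X = -2100$ ($X = - 35 \left(30 + 30\right) = \left(-35\right) 60 = -2100$)
$\frac{-4629 + 16 \left(-236\right)}{X + 334} = \frac{-4629 + 16 \left(-236\right)}{-2100 + 334} = \frac{-4629 - 3776}{-1766} = \left(-8405\right) \left(- \frac{1}{1766}\right) = \frac{8405}{1766}$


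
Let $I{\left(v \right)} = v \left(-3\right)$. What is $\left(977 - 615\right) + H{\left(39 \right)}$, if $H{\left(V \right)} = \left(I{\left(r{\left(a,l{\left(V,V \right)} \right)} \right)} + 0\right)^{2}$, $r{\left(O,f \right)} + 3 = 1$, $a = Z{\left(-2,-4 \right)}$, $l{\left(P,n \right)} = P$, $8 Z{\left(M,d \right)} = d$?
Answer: $398$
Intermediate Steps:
$Z{\left(M,d \right)} = \frac{d}{8}$
$a = - \frac{1}{2}$ ($a = \frac{1}{8} \left(-4\right) = - \frac{1}{2} \approx -0.5$)
$r{\left(O,f \right)} = -2$ ($r{\left(O,f \right)} = -3 + 1 = -2$)
$I{\left(v \right)} = - 3 v$
$H{\left(V \right)} = 36$ ($H{\left(V \right)} = \left(\left(-3\right) \left(-2\right) + 0\right)^{2} = \left(6 + 0\right)^{2} = 6^{2} = 36$)
$\left(977 - 615\right) + H{\left(39 \right)} = \left(977 - 615\right) + 36 = 362 + 36 = 398$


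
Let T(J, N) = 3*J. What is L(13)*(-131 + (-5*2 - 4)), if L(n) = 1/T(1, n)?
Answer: -145/3 ≈ -48.333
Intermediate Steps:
L(n) = ⅓ (L(n) = 1/(3*1) = 1/3 = ⅓)
L(13)*(-131 + (-5*2 - 4)) = (-131 + (-5*2 - 4))/3 = (-131 + (-10 - 4))/3 = (-131 - 14)/3 = (⅓)*(-145) = -145/3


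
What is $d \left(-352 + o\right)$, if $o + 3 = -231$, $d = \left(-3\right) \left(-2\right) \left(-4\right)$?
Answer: $14064$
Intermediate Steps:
$d = -24$ ($d = 6 \left(-4\right) = -24$)
$o = -234$ ($o = -3 - 231 = -234$)
$d \left(-352 + o\right) = - 24 \left(-352 - 234\right) = \left(-24\right) \left(-586\right) = 14064$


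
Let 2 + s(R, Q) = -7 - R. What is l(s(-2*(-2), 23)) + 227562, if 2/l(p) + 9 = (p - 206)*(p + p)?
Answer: 1293689972/5685 ≈ 2.2756e+5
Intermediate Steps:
s(R, Q) = -9 - R (s(R, Q) = -2 + (-7 - R) = -9 - R)
l(p) = 2/(-9 + 2*p*(-206 + p)) (l(p) = 2/(-9 + (p - 206)*(p + p)) = 2/(-9 + (-206 + p)*(2*p)) = 2/(-9 + 2*p*(-206 + p)))
l(s(-2*(-2), 23)) + 227562 = 2/(-9 - 412*(-9 - (-2)*(-2)) + 2*(-9 - (-2)*(-2))²) + 227562 = 2/(-9 - 412*(-9 - 1*4) + 2*(-9 - 1*4)²) + 227562 = 2/(-9 - 412*(-9 - 4) + 2*(-9 - 4)²) + 227562 = 2/(-9 - 412*(-13) + 2*(-13)²) + 227562 = 2/(-9 + 5356 + 2*169) + 227562 = 2/(-9 + 5356 + 338) + 227562 = 2/5685 + 227562 = 1293689972/5685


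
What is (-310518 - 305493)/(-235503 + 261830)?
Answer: -616011/26327 ≈ -23.398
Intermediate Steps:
(-310518 - 305493)/(-235503 + 261830) = -616011/26327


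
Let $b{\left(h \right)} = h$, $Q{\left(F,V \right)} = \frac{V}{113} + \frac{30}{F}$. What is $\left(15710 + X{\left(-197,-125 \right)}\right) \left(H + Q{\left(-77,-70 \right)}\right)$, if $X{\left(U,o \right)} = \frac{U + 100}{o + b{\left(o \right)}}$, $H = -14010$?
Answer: $- \frac{47881252547463}{217525} \approx -2.2012 \cdot 10^{8}$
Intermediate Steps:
$Q{\left(F,V \right)} = \frac{30}{F} + \frac{V}{113}$ ($Q{\left(F,V \right)} = V \frac{1}{113} + \frac{30}{F} = \frac{V}{113} + \frac{30}{F} = \frac{30}{F} + \frac{V}{113}$)
$X{\left(U,o \right)} = \frac{100 + U}{2 o}$ ($X{\left(U,o \right)} = \frac{U + 100}{o + o} = \frac{100 + U}{2 o}$)
$\left(15710 + X{\left(-197,-125 \right)}\right) \left(H + Q{\left(-77,-70 \right)}\right) = \left(15710 + \frac{100 - 197}{2 \left(-125\right)}\right) \left(-14010 + \left(\frac{30}{-77} + \frac{1}{113} \left(-70\right)\right)\right) = \left(15710 + \frac{1}{2} \left(- \frac{1}{125}\right) \left(-97\right)\right) \left(-14010 + \left(30 \left(- \frac{1}{77}\right) - \frac{70}{113}\right)\right) = \left(15710 + \frac{97}{250}\right) \left(-14010 - \frac{8780}{8701}\right) = \frac{3927597 \left(-14010 - \frac{8780}{8701}\right)}{250} = \frac{3927597}{250} \left(- \frac{121909790}{8701}\right) = - \frac{47881252547463}{217525}$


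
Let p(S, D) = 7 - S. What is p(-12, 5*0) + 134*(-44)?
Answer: -5877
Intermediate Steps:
p(-12, 5*0) + 134*(-44) = (7 - 1*(-12)) + 134*(-44) = (7 + 12) - 5896 = 19 - 5896 = -5877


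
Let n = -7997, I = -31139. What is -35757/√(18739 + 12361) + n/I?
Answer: 7997/31139 - 35757*√311/3110 ≈ -202.50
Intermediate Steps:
-35757/√(18739 + 12361) + n/I = -35757/√(18739 + 12361) - 7997/(-31139) = -35757*√311/3110 - 7997*(-1/31139) = -35757*√311/3110 + 7997/31139 = 7997/31139 - 35757*√311/3110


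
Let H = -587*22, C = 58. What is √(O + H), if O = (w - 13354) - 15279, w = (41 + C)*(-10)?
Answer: I*√42537 ≈ 206.25*I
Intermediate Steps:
w = -990 (w = (41 + 58)*(-10) = 99*(-10) = -990)
O = -29623 (O = (-990 - 13354) - 15279 = -14344 - 15279 = -29623)
H = -12914
√(O + H) = √(-29623 - 12914) = √(-42537) = I*√42537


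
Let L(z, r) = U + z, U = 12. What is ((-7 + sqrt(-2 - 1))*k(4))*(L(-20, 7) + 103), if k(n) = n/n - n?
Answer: 1995 - 285*I*sqrt(3) ≈ 1995.0 - 493.63*I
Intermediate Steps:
L(z, r) = 12 + z
k(n) = 1 - n
((-7 + sqrt(-2 - 1))*k(4))*(L(-20, 7) + 103) = ((-7 + sqrt(-2 - 1))*(1 - 1*4))*((12 - 20) + 103) = ((-7 + sqrt(-3))*(1 - 4))*(-8 + 103) = ((-7 + I*sqrt(3))*(-3))*95 = (21 - 3*I*sqrt(3))*95 = 1995 - 285*I*sqrt(3)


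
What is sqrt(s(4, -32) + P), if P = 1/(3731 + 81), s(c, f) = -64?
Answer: I*sqrt(232500551)/1906 ≈ 8.0*I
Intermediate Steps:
P = 1/3812 ≈ 0.00026233
sqrt(s(4, -32) + P) = sqrt(-64 + 1/3812) = sqrt(-243967/3812) = I*sqrt(232500551)/1906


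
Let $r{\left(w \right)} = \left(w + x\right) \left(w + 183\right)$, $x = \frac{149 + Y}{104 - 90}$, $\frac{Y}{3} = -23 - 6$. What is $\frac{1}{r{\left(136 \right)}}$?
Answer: $\frac{7}{313577} \approx 2.2323 \cdot 10^{-5}$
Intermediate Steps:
$Y = -87$ ($Y = 3 \left(-23 - 6\right) = 3 \left(-29\right) = -87$)
$x = \frac{31}{7}$ ($x = \frac{149 - 87}{104 - 90} = \frac{62}{14} = 62 \cdot \frac{1}{14} = \frac{31}{7} \approx 4.4286$)
$r{\left(w \right)} = \left(183 + w\right) \left(\frac{31}{7} + w\right)$ ($r{\left(w \right)} = \left(w + \frac{31}{7}\right) \left(w + 183\right) = \left(\frac{31}{7} + w\right) \left(183 + w\right) = \left(183 + w\right) \left(\frac{31}{7} + w\right)$)
$\frac{1}{r{\left(136 \right)}} = \frac{1}{\frac{5673}{7} + 136^{2} + \frac{1312}{7} \cdot 136} = \frac{1}{\frac{5673}{7} + 18496 + \frac{178432}{7}} = \frac{1}{\frac{313577}{7}} = \frac{7}{313577}$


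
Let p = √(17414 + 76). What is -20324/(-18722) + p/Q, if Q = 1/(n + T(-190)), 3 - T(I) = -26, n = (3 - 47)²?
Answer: 10162/9361 + 1965*√17490 ≈ 2.5987e+5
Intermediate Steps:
n = 1936 (n = (-44)² = 1936)
T(I) = 29 (T(I) = 3 - 1*(-26) = 3 + 26 = 29)
p = √17490 ≈ 132.25
Q = 1/1965 (Q = 1/(1936 + 29) = 1/1965 ≈ 0.00050891)
-20324/(-18722) + p/Q = -20324/(-18722) + √17490/(1/1965) = -20324*(-1/18722) + √17490*1965 = 10162/9361 + 1965*√17490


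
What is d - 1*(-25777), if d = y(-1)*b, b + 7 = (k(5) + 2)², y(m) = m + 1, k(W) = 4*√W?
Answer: 25777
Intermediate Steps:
y(m) = 1 + m
b = -7 + (2 + 4*√5)² (b = -7 + (4*√5 + 2)² = -7 + (2 + 4*√5)² ≈ 112.78)
d = 0 (d = (1 - 1)*(77 + 16*√5) = 0*(77 + 16*√5) = 0)
d - 1*(-25777) = 0 - 1*(-25777) = 0 + 25777 = 25777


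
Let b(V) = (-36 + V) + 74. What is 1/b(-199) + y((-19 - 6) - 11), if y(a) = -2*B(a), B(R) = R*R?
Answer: -417313/161 ≈ -2592.0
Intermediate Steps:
B(R) = R²
b(V) = 38 + V
y(a) = -2*a²
1/b(-199) + y((-19 - 6) - 11) = 1/(38 - 199) - 2*((-19 - 6) - 11)² = 1/(-161) - 2*(-25 - 11)² = -1/161 - 2*(-36)² = -1/161 - 2*1296 = -1/161 - 2592 = -417313/161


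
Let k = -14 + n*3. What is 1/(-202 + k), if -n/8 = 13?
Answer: -1/528 ≈ -0.0018939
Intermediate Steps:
n = -104 (n = -8*13 = -104)
k = -326 (k = -14 - 104*3 = -14 - 312 = -326)
1/(-202 + k) = 1/(-202 - 326) = 1/(-528) = -1/528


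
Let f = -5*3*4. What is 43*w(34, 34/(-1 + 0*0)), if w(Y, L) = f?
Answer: -2580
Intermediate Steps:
f = -60 (f = -15*4 = -60)
w(Y, L) = -60
43*w(34, 34/(-1 + 0*0)) = 43*(-60) = -2580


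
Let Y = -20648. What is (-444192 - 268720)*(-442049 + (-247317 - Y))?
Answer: 476737086816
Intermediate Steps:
(-444192 - 268720)*(-442049 + (-247317 - Y)) = (-444192 - 268720)*(-442049 + (-247317 - 1*(-20648))) = -712912*(-442049 + (-247317 + 20648)) = -712912*(-442049 - 226669) = -712912*(-668718) = 476737086816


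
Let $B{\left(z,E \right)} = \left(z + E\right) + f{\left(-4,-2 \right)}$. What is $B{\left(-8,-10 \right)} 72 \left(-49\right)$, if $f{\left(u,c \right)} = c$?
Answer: $70560$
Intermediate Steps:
$B{\left(z,E \right)} = -2 + E + z$ ($B{\left(z,E \right)} = \left(z + E\right) - 2 = \left(E + z\right) - 2 = -2 + E + z$)
$B{\left(-8,-10 \right)} 72 \left(-49\right) = \left(-2 - 10 - 8\right) 72 \left(-49\right) = \left(-20\right) 72 \left(-49\right) = \left(-1440\right) \left(-49\right) = 70560$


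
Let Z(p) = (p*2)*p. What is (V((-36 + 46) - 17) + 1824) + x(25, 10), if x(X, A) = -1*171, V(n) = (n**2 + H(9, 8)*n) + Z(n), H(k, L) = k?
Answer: 1737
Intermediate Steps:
Z(p) = 2*p**2 (Z(p) = (2*p)*p = 2*p**2)
V(n) = 3*n**2 + 9*n (V(n) = (n**2 + 9*n) + 2*n**2 = 3*n**2 + 9*n)
x(X, A) = -171
(V((-36 + 46) - 17) + 1824) + x(25, 10) = (3*((-36 + 46) - 17)*(3 + ((-36 + 46) - 17)) + 1824) - 171 = (3*(10 - 17)*(3 + (10 - 17)) + 1824) - 171 = (3*(-7)*(3 - 7) + 1824) - 171 = (3*(-7)*(-4) + 1824) - 171 = (84 + 1824) - 171 = 1908 - 171 = 1737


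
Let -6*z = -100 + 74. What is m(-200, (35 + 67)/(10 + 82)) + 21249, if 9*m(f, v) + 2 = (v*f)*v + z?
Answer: 303113020/14283 ≈ 21222.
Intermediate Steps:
z = 13/3 (z = -(-100 + 74)/6 = -1/6*(-26) = 13/3 ≈ 4.3333)
m(f, v) = 7/27 + f*v**2/9 (m(f, v) = -2/9 + ((v*f)*v + 13/3)/9 = -2/9 + ((f*v)*v + 13/3)/9 = -2/9 + (f*v**2 + 13/3)/9 = -2/9 + (13/3 + f*v**2)/9 = -2/9 + (13/27 + f*v**2/9) = 7/27 + f*v**2/9)
m(-200, (35 + 67)/(10 + 82)) + 21249 = (7/27 + (1/9)*(-200)*((35 + 67)/(10 + 82))**2) + 21249 = (7/27 + (1/9)*(-200)*(102/92)**2) + 21249 = (7/27 + (1/9)*(-200)*(102*(1/92))**2) + 21249 = (7/27 + (1/9)*(-200)*(51/46)**2) + 21249 = (7/27 + (1/9)*(-200)*(2601/2116)) + 21249 = (7/27 - 14450/529) + 21249 = -386447/14283 + 21249 = 303113020/14283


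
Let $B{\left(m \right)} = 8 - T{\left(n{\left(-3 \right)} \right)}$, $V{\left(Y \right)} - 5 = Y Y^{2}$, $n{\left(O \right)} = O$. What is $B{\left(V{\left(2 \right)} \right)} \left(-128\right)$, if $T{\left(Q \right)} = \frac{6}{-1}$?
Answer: $-1792$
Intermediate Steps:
$V{\left(Y \right)} = 5 + Y^{3}$ ($V{\left(Y \right)} = 5 + Y Y^{2} = 5 + Y^{3}$)
$T{\left(Q \right)} = -6$ ($T{\left(Q \right)} = 6 \left(-1\right) = -6$)
$B{\left(m \right)} = 14$ ($B{\left(m \right)} = 8 - -6 = 8 + 6 = 14$)
$B{\left(V{\left(2 \right)} \right)} \left(-128\right) = 14 \left(-128\right) = -1792$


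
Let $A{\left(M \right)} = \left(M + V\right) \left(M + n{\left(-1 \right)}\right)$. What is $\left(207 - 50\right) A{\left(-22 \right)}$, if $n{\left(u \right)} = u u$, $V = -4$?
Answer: $85722$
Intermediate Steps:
$n{\left(u \right)} = u^{2}$
$A{\left(M \right)} = \left(1 + M\right) \left(-4 + M\right)$ ($A{\left(M \right)} = \left(M - 4\right) \left(M + \left(-1\right)^{2}\right) = \left(-4 + M\right) \left(M + 1\right) = \left(-4 + M\right) \left(1 + M\right) = \left(1 + M\right) \left(-4 + M\right)$)
$\left(207 - 50\right) A{\left(-22 \right)} = \left(207 - 50\right) \left(-4 + \left(-22\right)^{2} - -66\right) = 157 \left(-4 + 484 + 66\right) = 157 \cdot 546 = 85722$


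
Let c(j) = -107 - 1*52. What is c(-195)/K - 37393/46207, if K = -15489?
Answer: -190611088/238566741 ≈ -0.79898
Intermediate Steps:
c(j) = -159 (c(j) = -107 - 52 = -159)
c(-195)/K - 37393/46207 = -159/(-15489) - 37393/46207 = -159*(-1/15489) - 37393*1/46207 = 53/5163 - 37393/46207 = -190611088/238566741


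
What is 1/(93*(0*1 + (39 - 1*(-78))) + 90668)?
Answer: 1/101549 ≈ 9.8475e-6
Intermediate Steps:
1/(93*(0*1 + (39 - 1*(-78))) + 90668) = 1/(93*(0 + (39 + 78)) + 90668) = 1/(93*(0 + 117) + 90668) = 1/(93*117 + 90668) = 1/(10881 + 90668) = 1/101549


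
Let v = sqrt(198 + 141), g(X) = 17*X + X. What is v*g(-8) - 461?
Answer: -461 - 144*sqrt(339) ≈ -3112.3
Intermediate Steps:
g(X) = 18*X
v = sqrt(339) ≈ 18.412
v*g(-8) - 461 = sqrt(339)*(18*(-8)) - 461 = sqrt(339)*(-144) - 461 = -144*sqrt(339) - 461 = -461 - 144*sqrt(339)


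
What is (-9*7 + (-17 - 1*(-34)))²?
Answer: 2116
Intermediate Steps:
(-9*7 + (-17 - 1*(-34)))² = (-63 + (-17 + 34))² = (-63 + 17)² = (-46)² = 2116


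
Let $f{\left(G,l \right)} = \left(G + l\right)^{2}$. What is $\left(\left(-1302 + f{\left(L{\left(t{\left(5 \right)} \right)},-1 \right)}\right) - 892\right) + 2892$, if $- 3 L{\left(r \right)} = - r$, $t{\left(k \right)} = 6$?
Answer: $699$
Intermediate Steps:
$L{\left(r \right)} = \frac{r}{3}$ ($L{\left(r \right)} = - \frac{\left(-1\right) r}{3} = \frac{r}{3}$)
$\left(\left(-1302 + f{\left(L{\left(t{\left(5 \right)} \right)},-1 \right)}\right) - 892\right) + 2892 = \left(\left(-1302 + \left(\frac{1}{3} \cdot 6 - 1\right)^{2}\right) - 892\right) + 2892 = \left(\left(-1302 + \left(2 - 1\right)^{2}\right) - 892\right) + 2892 = \left(\left(-1302 + 1^{2}\right) - 892\right) + 2892 = \left(\left(-1302 + 1\right) - 892\right) + 2892 = \left(-1301 - 892\right) + 2892 = -2193 + 2892 = 699$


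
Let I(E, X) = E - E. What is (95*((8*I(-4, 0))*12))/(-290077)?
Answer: 0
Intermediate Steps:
I(E, X) = 0
(95*((8*I(-4, 0))*12))/(-290077) = (95*((8*0)*12))/(-290077) = (95*(0*12))*(-1/290077) = (95*0)*(-1/290077) = 0*(-1/290077) = 0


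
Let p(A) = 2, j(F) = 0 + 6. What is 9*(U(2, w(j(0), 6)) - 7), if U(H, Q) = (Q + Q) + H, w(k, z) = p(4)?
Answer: -9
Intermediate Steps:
j(F) = 6
w(k, z) = 2
U(H, Q) = H + 2*Q (U(H, Q) = 2*Q + H = H + 2*Q)
9*(U(2, w(j(0), 6)) - 7) = 9*((2 + 2*2) - 7) = 9*((2 + 4) - 7) = 9*(6 - 7) = 9*(-1) = -9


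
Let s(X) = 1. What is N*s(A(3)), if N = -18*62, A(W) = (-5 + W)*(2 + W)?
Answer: -1116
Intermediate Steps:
N = -1116
N*s(A(3)) = -1116*1 = -1116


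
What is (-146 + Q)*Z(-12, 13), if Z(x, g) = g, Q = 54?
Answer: -1196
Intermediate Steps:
(-146 + Q)*Z(-12, 13) = (-146 + 54)*13 = -92*13 = -1196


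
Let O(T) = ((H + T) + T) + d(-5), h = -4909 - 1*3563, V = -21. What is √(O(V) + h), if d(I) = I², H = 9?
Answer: 4*I*√530 ≈ 92.087*I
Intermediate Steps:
h = -8472 (h = -4909 - 3563 = -8472)
O(T) = 34 + 2*T (O(T) = ((9 + T) + T) + (-5)² = (9 + 2*T) + 25 = 34 + 2*T)
√(O(V) + h) = √((34 + 2*(-21)) - 8472) = √((34 - 42) - 8472) = √(-8 - 8472) = √(-8480) = 4*I*√530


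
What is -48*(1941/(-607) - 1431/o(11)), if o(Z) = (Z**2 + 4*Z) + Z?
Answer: 3630699/6677 ≈ 543.76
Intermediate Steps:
o(Z) = Z**2 + 5*Z
-48*(1941/(-607) - 1431/o(11)) = -48*(1941/(-607) - 1431*1/(11*(5 + 11))) = -48*(1941*(-1/607) - 1431/(11*16)) = -48*(-1941/607 - 1431/176) = -48*(-1210233/106832) = 3630699/6677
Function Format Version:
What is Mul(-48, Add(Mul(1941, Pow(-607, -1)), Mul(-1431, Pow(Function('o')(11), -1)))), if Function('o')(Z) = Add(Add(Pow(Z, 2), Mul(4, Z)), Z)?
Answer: Rational(3630699, 6677) ≈ 543.76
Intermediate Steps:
Function('o')(Z) = Add(Pow(Z, 2), Mul(5, Z))
Mul(-48, Add(Mul(1941, Pow(-607, -1)), Mul(-1431, Pow(Function('o')(11), -1)))) = Mul(-48, Add(Mul(1941, Pow(-607, -1)), Mul(-1431, Pow(Mul(11, Add(5, 11)), -1)))) = Mul(-48, Add(Mul(1941, Rational(-1, 607)), Mul(-1431, Pow(Mul(11, 16), -1)))) = Mul(-48, Add(Rational(-1941, 607), Mul(-1431, Pow(176, -1)))) = Mul(-48, Add(Rational(-1941, 607), Mul(-1431, Rational(1, 176)))) = Mul(-48, Add(Rational(-1941, 607), Rational(-1431, 176))) = Mul(-48, Rational(-1210233, 106832)) = Rational(3630699, 6677)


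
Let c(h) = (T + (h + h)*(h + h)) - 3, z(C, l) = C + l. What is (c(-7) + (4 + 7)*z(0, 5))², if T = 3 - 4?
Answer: 61009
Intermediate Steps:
T = -1
c(h) = -4 + 4*h² (c(h) = (-1 + (h + h)*(h + h)) - 3 = (-1 + (2*h)*(2*h)) - 3 = (-1 + 4*h²) - 3 = -4 + 4*h²)
(c(-7) + (4 + 7)*z(0, 5))² = ((-4 + 4*(-7)²) + (4 + 7)*(0 + 5))² = ((-4 + 4*49) + 11*5)² = ((-4 + 196) + 55)² = (192 + 55)² = 247² = 61009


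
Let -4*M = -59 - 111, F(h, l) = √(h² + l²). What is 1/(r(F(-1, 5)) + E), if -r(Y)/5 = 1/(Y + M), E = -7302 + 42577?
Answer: 10047697/354431312329 - 4*√26/1772156561645 ≈ 2.8349e-5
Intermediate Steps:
E = 35275
M = 85/2 (M = -(-59 - 111)/4 = -¼*(-170) = 85/2 ≈ 42.500)
r(Y) = -5/(85/2 + Y) (r(Y) = -5/(Y + 85/2) = -5/(85/2 + Y))
1/(r(F(-1, 5)) + E) = 1/(-10/(85 + 2*√((-1)² + 5²)) + 35275) = 1/(-10/(85 + 2*√(1 + 25)) + 35275) = 1/(-10/(85 + 2*√26) + 35275) = 1/(35275 - 10/(85 + 2*√26))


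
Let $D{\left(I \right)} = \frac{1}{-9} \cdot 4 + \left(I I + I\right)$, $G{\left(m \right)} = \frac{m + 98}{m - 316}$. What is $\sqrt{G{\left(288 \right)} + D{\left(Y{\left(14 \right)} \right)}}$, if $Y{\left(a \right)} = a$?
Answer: $\frac{\sqrt{345338}}{42} \approx 13.992$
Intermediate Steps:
$G{\left(m \right)} = \frac{98 + m}{-316 + m}$
$D{\left(I \right)} = - \frac{4}{9} + I + I^{2}$ ($D{\left(I \right)} = \left(- \frac{1}{9}\right) 4 + \left(I^{2} + I\right) = - \frac{4}{9} + \left(I + I^{2}\right) = - \frac{4}{9} + I + I^{2}$)
$\sqrt{G{\left(288 \right)} + D{\left(Y{\left(14 \right)} \right)}} = \sqrt{\frac{98 + 288}{-316 + 288} + \left(- \frac{4}{9} + 14 + 14^{2}\right)} = \sqrt{\frac{1}{-28} \cdot 386 + \left(- \frac{4}{9} + 14 + 196\right)} = \sqrt{\left(- \frac{1}{28}\right) 386 + \frac{1886}{9}} = \sqrt{- \frac{193}{14} + \frac{1886}{9}} = \sqrt{\frac{24667}{126}} = \frac{\sqrt{345338}}{42}$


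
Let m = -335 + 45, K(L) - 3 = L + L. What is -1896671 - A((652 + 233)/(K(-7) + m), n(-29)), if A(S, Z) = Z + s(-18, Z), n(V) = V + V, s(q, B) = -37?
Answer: -1896576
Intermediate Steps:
K(L) = 3 + 2*L (K(L) = 3 + (L + L) = 3 + 2*L)
m = -290
n(V) = 2*V
A(S, Z) = -37 + Z (A(S, Z) = Z - 37 = -37 + Z)
-1896671 - A((652 + 233)/(K(-7) + m), n(-29)) = -1896671 - (-37 + 2*(-29)) = -1896671 - (-37 - 58) = -1896671 - 1*(-95) = -1896671 + 95 = -1896576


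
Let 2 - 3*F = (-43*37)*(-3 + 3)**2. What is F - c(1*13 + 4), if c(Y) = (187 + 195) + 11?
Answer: -1177/3 ≈ -392.33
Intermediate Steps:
c(Y) = 393 (c(Y) = 382 + 11 = 393)
F = 2/3 (F = 2/3 - (-43*37)*(-3 + 3)**2/3 = 2/3 - (-1591)*0**2/3 = 2/3 - (-1591)*0/3 = 2/3 - 1/3*0 = 2/3 + 0 = 2/3 ≈ 0.66667)
F - c(1*13 + 4) = 2/3 - 1*393 = 2/3 - 393 = -1177/3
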